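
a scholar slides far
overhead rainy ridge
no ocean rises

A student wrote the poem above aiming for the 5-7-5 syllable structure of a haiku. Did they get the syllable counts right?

No

Line 1: a (1), scholar (2), slides (1), far (1) → 5 ✓
Line 2: overhead (3), rainy (2), ridge (1) → 6 (expected 7)
Line 3: no (1), ocean (2), rises (2) → 5 ✓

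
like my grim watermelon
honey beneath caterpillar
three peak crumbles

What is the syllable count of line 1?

Line 1: "like my grim watermelon": 1+1+1+4 = 7

7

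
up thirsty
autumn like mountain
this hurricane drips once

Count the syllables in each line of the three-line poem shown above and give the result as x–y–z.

3–5–6

Line 1: up(1) + thirsty(2) = 3
Line 2: autumn(2) + like(1) + mountain(2) = 5
Line 3: this(1) + hurricane(3) + drips(1) + once(1) = 6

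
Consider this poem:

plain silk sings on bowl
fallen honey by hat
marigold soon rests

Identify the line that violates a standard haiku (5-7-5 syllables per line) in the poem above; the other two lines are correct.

Line 2

Line 1: "plain silk sings on bowl": 1+1+1+1+1 = 5 ✓
Line 2: "fallen honey by hat": 2+2+1+1 = 6 (expected 7)
Line 3: "marigold soon rests": 3+1+1 = 5 ✓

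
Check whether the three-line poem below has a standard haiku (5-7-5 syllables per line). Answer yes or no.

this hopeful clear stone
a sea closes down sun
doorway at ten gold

Line 1: "this hopeful clear stone": 1+2+1+1 = 5 ✓
Line 2: "a sea closes down sun": 1+1+2+1+1 = 6 (expected 7)
Line 3: "doorway at ten gold": 2+1+1+1 = 5 ✓

No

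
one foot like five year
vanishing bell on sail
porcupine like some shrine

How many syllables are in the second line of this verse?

6

The second line: vanishing (3), bell (1), on (1), sail (1) → 6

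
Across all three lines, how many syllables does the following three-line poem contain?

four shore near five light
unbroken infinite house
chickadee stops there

Line 1: "four shore near five light": 1+1+1+1+1 = 5
Line 2: "unbroken infinite house": 3+3+1 = 7
Line 3: "chickadee stops there": 3+1+1 = 5
Total: 5 + 7 + 5 = 17

17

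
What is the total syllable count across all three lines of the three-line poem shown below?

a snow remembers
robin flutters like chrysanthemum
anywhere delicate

20

Line 1: "a snow remembers": 1+1+3 = 5
Line 2: "robin flutters like chrysanthemum": 2+2+1+4 = 9
Line 3: "anywhere delicate": 3+3 = 6
Total: 5 + 9 + 6 = 20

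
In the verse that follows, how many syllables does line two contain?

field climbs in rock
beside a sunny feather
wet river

Line two: beside (2), a (1), sunny (2), feather (2) → 7

7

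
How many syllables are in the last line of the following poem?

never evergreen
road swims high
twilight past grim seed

5

The last line: twilight(2) + past(1) + grim(1) + seed(1) = 5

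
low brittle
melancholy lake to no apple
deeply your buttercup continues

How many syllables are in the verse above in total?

21

Line 1: low (1), brittle (2) → 3
Line 2: melancholy (4), lake (1), to (1), no (1), apple (2) → 9
Line 3: deeply (2), your (1), buttercup (3), continues (3) → 9
Total: 3 + 9 + 9 = 21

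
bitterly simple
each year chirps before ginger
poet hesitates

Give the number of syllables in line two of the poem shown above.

7

Line two: each(1) + year(1) + chirps(1) + before(2) + ginger(2) = 7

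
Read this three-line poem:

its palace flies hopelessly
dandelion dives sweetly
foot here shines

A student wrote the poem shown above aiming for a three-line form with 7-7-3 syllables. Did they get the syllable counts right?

Yes

Line 1: its (1), palace (2), flies (1), hopelessly (3) → 7 ✓
Line 2: dandelion (4), dives (1), sweetly (2) → 7 ✓
Line 3: foot (1), here (1), shines (1) → 3 ✓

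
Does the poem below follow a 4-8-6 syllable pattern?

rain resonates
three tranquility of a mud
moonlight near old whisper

Yes

Line 1: rain (1), resonates (3) → 4 ✓
Line 2: three (1), tranquility (4), of (1), a (1), mud (1) → 8 ✓
Line 3: moonlight (2), near (1), old (1), whisper (2) → 6 ✓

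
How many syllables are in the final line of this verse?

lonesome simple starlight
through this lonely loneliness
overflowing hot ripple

7

The final line: overflowing (4), hot (1), ripple (2) → 7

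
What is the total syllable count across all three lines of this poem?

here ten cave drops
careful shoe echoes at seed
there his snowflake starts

16

Line 1: here(1) + ten(1) + cave(1) + drops(1) = 4
Line 2: careful(2) + shoe(1) + echoes(2) + at(1) + seed(1) = 7
Line 3: there(1) + his(1) + snowflake(2) + starts(1) = 5
Total: 4 + 7 + 5 = 16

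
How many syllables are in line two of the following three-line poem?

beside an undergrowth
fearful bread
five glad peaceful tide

Line two: fearful (2), bread (1) → 3

3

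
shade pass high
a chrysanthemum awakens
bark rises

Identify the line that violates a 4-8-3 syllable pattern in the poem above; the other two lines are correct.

Line 1: "shade pass high": 1+1+1 = 3 (expected 4)
Line 2: "a chrysanthemum awakens": 1+4+3 = 8 ✓
Line 3: "bark rises": 1+2 = 3 ✓

The first line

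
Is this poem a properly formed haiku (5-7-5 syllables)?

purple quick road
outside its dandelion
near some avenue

Line 1: purple(2) + quick(1) + road(1) = 4 (expected 5)
Line 2: outside(2) + its(1) + dandelion(4) = 7 ✓
Line 3: near(1) + some(1) + avenue(3) = 5 ✓

No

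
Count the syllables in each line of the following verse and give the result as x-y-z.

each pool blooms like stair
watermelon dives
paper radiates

Line 1: each (1), pool (1), blooms (1), like (1), stair (1) → 5
Line 2: watermelon (4), dives (1) → 5
Line 3: paper (2), radiates (3) → 5

5-5-5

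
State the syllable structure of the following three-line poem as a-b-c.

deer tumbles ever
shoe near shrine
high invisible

Line 1: deer(1) + tumbles(2) + ever(2) = 5
Line 2: shoe(1) + near(1) + shrine(1) = 3
Line 3: high(1) + invisible(4) = 5

5-3-5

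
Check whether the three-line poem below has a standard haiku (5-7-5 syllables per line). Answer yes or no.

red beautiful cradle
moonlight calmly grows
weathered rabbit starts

Line 1: red(1) + beautiful(3) + cradle(2) = 6 (expected 5)
Line 2: moonlight(2) + calmly(2) + grows(1) = 5 (expected 7)
Line 3: weathered(2) + rabbit(2) + starts(1) = 5 ✓

No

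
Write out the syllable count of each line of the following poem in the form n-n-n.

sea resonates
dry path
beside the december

4-2-6

Line 1: sea (1), resonates (3) → 4
Line 2: dry (1), path (1) → 2
Line 3: beside (2), the (1), december (3) → 6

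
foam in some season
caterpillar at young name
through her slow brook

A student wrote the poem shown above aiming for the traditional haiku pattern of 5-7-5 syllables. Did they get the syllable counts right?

No

Line 1: foam(1) + in(1) + some(1) + season(2) = 5 ✓
Line 2: caterpillar(4) + at(1) + young(1) + name(1) = 7 ✓
Line 3: through(1) + her(1) + slow(1) + brook(1) = 4 (expected 5)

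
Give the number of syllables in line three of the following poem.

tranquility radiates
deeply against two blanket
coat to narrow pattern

6

Line three: "coat to narrow pattern": 1+1+2+2 = 6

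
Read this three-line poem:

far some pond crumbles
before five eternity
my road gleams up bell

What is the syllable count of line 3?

5

Line 3: "my road gleams up bell": 1+1+1+1+1 = 5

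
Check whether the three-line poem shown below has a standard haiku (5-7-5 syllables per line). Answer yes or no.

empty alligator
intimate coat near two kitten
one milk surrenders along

Line 1: empty (2), alligator (4) → 6 (expected 5)
Line 2: intimate (3), coat (1), near (1), two (1), kitten (2) → 8 (expected 7)
Line 3: one (1), milk (1), surrenders (3), along (2) → 7 (expected 5)

No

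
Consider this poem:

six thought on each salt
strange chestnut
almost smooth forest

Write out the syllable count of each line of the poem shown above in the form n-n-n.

5-3-5

Line 1: "six thought on each salt": 1+1+1+1+1 = 5
Line 2: "strange chestnut": 1+2 = 3
Line 3: "almost smooth forest": 2+1+2 = 5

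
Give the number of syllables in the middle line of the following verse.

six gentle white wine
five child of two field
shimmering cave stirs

The middle line: "five child of two field": 1+1+1+1+1 = 5

5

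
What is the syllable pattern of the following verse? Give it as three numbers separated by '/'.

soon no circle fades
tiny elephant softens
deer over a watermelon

5/7/8

Line 1: "soon no circle fades": 1+1+2+1 = 5
Line 2: "tiny elephant softens": 2+3+2 = 7
Line 3: "deer over a watermelon": 1+2+1+4 = 8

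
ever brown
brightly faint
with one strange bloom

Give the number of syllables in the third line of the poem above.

The third line: "with one strange bloom": 1+1+1+1 = 4

4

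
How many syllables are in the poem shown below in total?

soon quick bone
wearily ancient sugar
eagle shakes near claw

Line 1: soon (1), quick (1), bone (1) → 3
Line 2: wearily (3), ancient (2), sugar (2) → 7
Line 3: eagle (2), shakes (1), near (1), claw (1) → 5
Total: 3 + 7 + 5 = 15

15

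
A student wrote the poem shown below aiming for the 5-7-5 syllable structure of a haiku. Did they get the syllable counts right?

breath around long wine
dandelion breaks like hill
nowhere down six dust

Line 1: breath(1) + around(2) + long(1) + wine(1) = 5 ✓
Line 2: dandelion(4) + breaks(1) + like(1) + hill(1) = 7 ✓
Line 3: nowhere(2) + down(1) + six(1) + dust(1) = 5 ✓

Yes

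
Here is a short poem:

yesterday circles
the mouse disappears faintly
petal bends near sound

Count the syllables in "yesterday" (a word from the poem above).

3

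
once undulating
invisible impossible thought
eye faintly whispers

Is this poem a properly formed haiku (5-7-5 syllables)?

No

Line 1: "once undulating": 1+4 = 5 ✓
Line 2: "invisible impossible thought": 4+4+1 = 9 (expected 7)
Line 3: "eye faintly whispers": 1+2+2 = 5 ✓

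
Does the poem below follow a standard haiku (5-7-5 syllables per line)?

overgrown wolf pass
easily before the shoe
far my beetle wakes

Yes

Line 1: "overgrown wolf pass": 3+1+1 = 5 ✓
Line 2: "easily before the shoe": 3+2+1+1 = 7 ✓
Line 3: "far my beetle wakes": 1+1+2+1 = 5 ✓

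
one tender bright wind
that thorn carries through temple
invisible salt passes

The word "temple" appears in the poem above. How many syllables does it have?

2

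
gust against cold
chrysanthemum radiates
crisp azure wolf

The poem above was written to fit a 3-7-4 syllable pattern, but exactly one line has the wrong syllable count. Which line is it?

Line 1: "gust against cold": 1+2+1 = 4 (expected 3)
Line 2: "chrysanthemum radiates": 4+3 = 7 ✓
Line 3: "crisp azure wolf": 1+2+1 = 4 ✓

Line 1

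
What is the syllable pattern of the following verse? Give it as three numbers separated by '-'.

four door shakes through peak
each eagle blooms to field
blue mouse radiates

5-6-5

Line 1: four (1), door (1), shakes (1), through (1), peak (1) → 5
Line 2: each (1), eagle (2), blooms (1), to (1), field (1) → 6
Line 3: blue (1), mouse (1), radiates (3) → 5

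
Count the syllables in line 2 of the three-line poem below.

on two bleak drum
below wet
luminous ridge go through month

3

Line 2: "below wet": 2+1 = 3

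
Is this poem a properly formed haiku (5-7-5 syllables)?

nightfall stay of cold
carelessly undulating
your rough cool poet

Yes

Line 1: nightfall(2) + stay(1) + of(1) + cold(1) = 5 ✓
Line 2: carelessly(3) + undulating(4) = 7 ✓
Line 3: your(1) + rough(1) + cool(1) + poet(2) = 5 ✓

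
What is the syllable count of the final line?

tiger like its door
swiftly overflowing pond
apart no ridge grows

5

The final line: apart(2) + no(1) + ridge(1) + grows(1) = 5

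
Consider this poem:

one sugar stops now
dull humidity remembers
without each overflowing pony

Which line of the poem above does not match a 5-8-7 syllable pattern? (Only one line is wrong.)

The third line

Line 1: "one sugar stops now": 1+2+1+1 = 5 ✓
Line 2: "dull humidity remembers": 1+4+3 = 8 ✓
Line 3: "without each overflowing pony": 2+1+4+2 = 9 (expected 7)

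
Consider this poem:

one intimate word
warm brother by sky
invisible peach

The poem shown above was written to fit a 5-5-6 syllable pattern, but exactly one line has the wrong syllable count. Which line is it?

Line 1: one(1) + intimate(3) + word(1) = 5 ✓
Line 2: warm(1) + brother(2) + by(1) + sky(1) = 5 ✓
Line 3: invisible(4) + peach(1) = 5 (expected 6)

Line 3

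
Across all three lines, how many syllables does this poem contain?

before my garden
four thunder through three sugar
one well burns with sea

17

Line 1: before (2), my (1), garden (2) → 5
Line 2: four (1), thunder (2), through (1), three (1), sugar (2) → 7
Line 3: one (1), well (1), burns (1), with (1), sea (1) → 5
Total: 5 + 7 + 5 = 17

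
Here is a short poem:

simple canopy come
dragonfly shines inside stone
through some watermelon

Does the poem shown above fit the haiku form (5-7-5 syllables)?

Line 1: simple(2) + canopy(3) + come(1) = 6 (expected 5)
Line 2: dragonfly(3) + shines(1) + inside(2) + stone(1) = 7 ✓
Line 3: through(1) + some(1) + watermelon(4) = 6 (expected 5)

No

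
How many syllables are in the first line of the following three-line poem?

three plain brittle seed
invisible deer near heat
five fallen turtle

5

The first line: "three plain brittle seed": 1+1+2+1 = 5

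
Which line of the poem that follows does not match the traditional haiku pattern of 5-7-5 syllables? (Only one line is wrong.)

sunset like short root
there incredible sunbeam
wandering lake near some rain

Line 3

Line 1: "sunset like short root": 2+1+1+1 = 5 ✓
Line 2: "there incredible sunbeam": 1+4+2 = 7 ✓
Line 3: "wandering lake near some rain": 3+1+1+1+1 = 7 (expected 5)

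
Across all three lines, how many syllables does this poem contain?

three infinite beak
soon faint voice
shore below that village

Line 1: "three infinite beak": 1+3+1 = 5
Line 2: "soon faint voice": 1+1+1 = 3
Line 3: "shore below that village": 1+2+1+2 = 6
Total: 5 + 3 + 6 = 14

14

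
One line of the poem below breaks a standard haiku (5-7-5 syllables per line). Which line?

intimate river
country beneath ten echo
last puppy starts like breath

Line 3

Line 1: "intimate river": 3+2 = 5 ✓
Line 2: "country beneath ten echo": 2+2+1+2 = 7 ✓
Line 3: "last puppy starts like breath": 1+2+1+1+1 = 6 (expected 5)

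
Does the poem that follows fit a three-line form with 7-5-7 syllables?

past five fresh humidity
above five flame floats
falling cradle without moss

Yes

Line 1: past (1), five (1), fresh (1), humidity (4) → 7 ✓
Line 2: above (2), five (1), flame (1), floats (1) → 5 ✓
Line 3: falling (2), cradle (2), without (2), moss (1) → 7 ✓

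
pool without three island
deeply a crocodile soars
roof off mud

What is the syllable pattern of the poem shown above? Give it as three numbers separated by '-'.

6-7-3

Line 1: pool(1) + without(2) + three(1) + island(2) = 6
Line 2: deeply(2) + a(1) + crocodile(3) + soars(1) = 7
Line 3: roof(1) + off(1) + mud(1) = 3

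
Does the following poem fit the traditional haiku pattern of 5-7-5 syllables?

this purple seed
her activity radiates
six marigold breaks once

Line 1: this(1) + purple(2) + seed(1) = 4 (expected 5)
Line 2: her(1) + activity(4) + radiates(3) = 8 (expected 7)
Line 3: six(1) + marigold(3) + breaks(1) + once(1) = 6 (expected 5)

No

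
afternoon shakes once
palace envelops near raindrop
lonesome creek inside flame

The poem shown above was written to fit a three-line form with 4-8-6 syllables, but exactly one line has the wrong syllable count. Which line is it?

Line 1: "afternoon shakes once": 3+1+1 = 5 (expected 4)
Line 2: "palace envelops near raindrop": 2+3+1+2 = 8 ✓
Line 3: "lonesome creek inside flame": 2+1+2+1 = 6 ✓

The first line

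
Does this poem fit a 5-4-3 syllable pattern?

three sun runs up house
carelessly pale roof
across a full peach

No

Line 1: "three sun runs up house": 1+1+1+1+1 = 5 ✓
Line 2: "carelessly pale roof": 3+1+1 = 5 (expected 4)
Line 3: "across a full peach": 2+1+1+1 = 5 (expected 3)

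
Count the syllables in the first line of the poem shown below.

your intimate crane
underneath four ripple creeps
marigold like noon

5

The first line: "your intimate crane": 1+3+1 = 5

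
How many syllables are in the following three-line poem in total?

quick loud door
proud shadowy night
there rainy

11

Line 1: quick(1) + loud(1) + door(1) = 3
Line 2: proud(1) + shadowy(3) + night(1) = 5
Line 3: there(1) + rainy(2) = 3
Total: 3 + 5 + 3 = 11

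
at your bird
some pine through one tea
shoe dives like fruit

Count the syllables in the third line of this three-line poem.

4

The third line: "shoe dives like fruit": 1+1+1+1 = 4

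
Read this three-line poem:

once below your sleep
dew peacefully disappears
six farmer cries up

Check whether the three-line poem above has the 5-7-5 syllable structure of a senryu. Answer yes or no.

Yes

Line 1: "once below your sleep": 1+2+1+1 = 5 ✓
Line 2: "dew peacefully disappears": 1+3+3 = 7 ✓
Line 3: "six farmer cries up": 1+2+1+1 = 5 ✓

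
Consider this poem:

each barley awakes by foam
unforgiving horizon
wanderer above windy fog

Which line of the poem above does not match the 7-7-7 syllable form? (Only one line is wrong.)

Line 1: each (1), barley (2), awakes (2), by (1), foam (1) → 7 ✓
Line 2: unforgiving (4), horizon (3) → 7 ✓
Line 3: wanderer (3), above (2), windy (2), fog (1) → 8 (expected 7)

The third line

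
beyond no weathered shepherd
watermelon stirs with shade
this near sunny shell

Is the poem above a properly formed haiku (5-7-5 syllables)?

Line 1: beyond (2), no (1), weathered (2), shepherd (2) → 7 (expected 5)
Line 2: watermelon (4), stirs (1), with (1), shade (1) → 7 ✓
Line 3: this (1), near (1), sunny (2), shell (1) → 5 ✓

No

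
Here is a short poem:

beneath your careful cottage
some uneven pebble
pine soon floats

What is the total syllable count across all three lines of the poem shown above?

Line 1: beneath(2) + your(1) + careful(2) + cottage(2) = 7
Line 2: some(1) + uneven(3) + pebble(2) = 6
Line 3: pine(1) + soon(1) + floats(1) = 3
Total: 7 + 6 + 3 = 16

16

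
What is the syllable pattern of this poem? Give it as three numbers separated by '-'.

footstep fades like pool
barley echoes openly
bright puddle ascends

Line 1: footstep(2) + fades(1) + like(1) + pool(1) = 5
Line 2: barley(2) + echoes(2) + openly(3) = 7
Line 3: bright(1) + puddle(2) + ascends(2) = 5

5-7-5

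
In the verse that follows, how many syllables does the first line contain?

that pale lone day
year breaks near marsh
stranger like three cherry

4

The first line: "that pale lone day": 1+1+1+1 = 4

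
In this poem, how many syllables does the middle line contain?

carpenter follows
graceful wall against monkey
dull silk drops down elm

The middle line: graceful(2) + wall(1) + against(2) + monkey(2) = 7

7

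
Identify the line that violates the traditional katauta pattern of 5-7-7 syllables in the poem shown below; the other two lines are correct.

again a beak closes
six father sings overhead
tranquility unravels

Line 1

Line 1: again (2), a (1), beak (1), closes (2) → 6 (expected 5)
Line 2: six (1), father (2), sings (1), overhead (3) → 7 ✓
Line 3: tranquility (4), unravels (3) → 7 ✓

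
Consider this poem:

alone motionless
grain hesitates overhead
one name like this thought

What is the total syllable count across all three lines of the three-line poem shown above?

Line 1: alone (2), motionless (3) → 5
Line 2: grain (1), hesitates (3), overhead (3) → 7
Line 3: one (1), name (1), like (1), this (1), thought (1) → 5
Total: 5 + 7 + 5 = 17

17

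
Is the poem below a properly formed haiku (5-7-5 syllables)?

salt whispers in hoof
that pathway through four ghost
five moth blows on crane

No

Line 1: "salt whispers in hoof": 1+2+1+1 = 5 ✓
Line 2: "that pathway through four ghost": 1+2+1+1+1 = 6 (expected 7)
Line 3: "five moth blows on crane": 1+1+1+1+1 = 5 ✓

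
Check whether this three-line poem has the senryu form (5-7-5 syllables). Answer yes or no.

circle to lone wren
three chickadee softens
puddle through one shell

Line 1: circle(2) + to(1) + lone(1) + wren(1) = 5 ✓
Line 2: three(1) + chickadee(3) + softens(2) = 6 (expected 7)
Line 3: puddle(2) + through(1) + one(1) + shell(1) = 5 ✓

No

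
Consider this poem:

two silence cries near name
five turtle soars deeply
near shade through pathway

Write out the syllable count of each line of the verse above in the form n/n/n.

Line 1: two (1), silence (2), cries (1), near (1), name (1) → 6
Line 2: five (1), turtle (2), soars (1), deeply (2) → 6
Line 3: near (1), shade (1), through (1), pathway (2) → 5

6/6/5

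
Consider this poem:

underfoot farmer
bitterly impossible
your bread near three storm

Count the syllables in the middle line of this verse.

7

The middle line: "bitterly impossible": 3+4 = 7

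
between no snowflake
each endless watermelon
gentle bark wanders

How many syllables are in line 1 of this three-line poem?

5

Line 1: between (2), no (1), snowflake (2) → 5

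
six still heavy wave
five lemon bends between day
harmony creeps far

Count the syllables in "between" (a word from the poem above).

"between" has 2 syllables.

2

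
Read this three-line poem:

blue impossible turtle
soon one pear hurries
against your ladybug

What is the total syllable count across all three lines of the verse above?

18

Line 1: "blue impossible turtle": 1+4+2 = 7
Line 2: "soon one pear hurries": 1+1+1+2 = 5
Line 3: "against your ladybug": 2+1+3 = 6
Total: 7 + 5 + 6 = 18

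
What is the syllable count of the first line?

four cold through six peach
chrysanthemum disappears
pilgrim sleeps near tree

The first line: four (1), cold (1), through (1), six (1), peach (1) → 5

5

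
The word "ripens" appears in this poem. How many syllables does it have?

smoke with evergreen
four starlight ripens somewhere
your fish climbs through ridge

2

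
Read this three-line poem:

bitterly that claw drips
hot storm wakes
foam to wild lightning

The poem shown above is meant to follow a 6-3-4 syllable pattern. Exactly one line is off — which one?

The third line

Line 1: bitterly (3), that (1), claw (1), drips (1) → 6 ✓
Line 2: hot (1), storm (1), wakes (1) → 3 ✓
Line 3: foam (1), to (1), wild (1), lightning (2) → 5 (expected 4)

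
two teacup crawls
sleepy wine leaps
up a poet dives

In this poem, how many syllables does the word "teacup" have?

2

"teacup" has 2 syllables.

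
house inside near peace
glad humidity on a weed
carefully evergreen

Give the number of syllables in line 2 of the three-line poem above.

8

Line 2: glad (1), humidity (4), on (1), a (1), weed (1) → 8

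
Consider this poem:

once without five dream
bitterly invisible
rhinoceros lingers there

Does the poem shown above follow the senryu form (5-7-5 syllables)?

Line 1: once(1) + without(2) + five(1) + dream(1) = 5 ✓
Line 2: bitterly(3) + invisible(4) = 7 ✓
Line 3: rhinoceros(4) + lingers(2) + there(1) = 7 (expected 5)

No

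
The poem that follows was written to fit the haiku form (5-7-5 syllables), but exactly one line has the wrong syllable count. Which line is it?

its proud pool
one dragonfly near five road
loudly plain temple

Line 1: its (1), proud (1), pool (1) → 3 (expected 5)
Line 2: one (1), dragonfly (3), near (1), five (1), road (1) → 7 ✓
Line 3: loudly (2), plain (1), temple (2) → 5 ✓

The first line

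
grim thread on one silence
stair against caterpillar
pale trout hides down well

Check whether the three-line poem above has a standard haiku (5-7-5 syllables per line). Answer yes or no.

Line 1: "grim thread on one silence": 1+1+1+1+2 = 6 (expected 5)
Line 2: "stair against caterpillar": 1+2+4 = 7 ✓
Line 3: "pale trout hides down well": 1+1+1+1+1 = 5 ✓

No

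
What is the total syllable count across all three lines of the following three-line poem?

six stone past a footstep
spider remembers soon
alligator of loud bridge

Line 1: six(1) + stone(1) + past(1) + a(1) + footstep(2) = 6
Line 2: spider(2) + remembers(3) + soon(1) = 6
Line 3: alligator(4) + of(1) + loud(1) + bridge(1) = 7
Total: 6 + 6 + 7 = 19

19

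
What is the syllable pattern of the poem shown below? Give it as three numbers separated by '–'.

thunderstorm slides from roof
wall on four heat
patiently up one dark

Line 1: thunderstorm (3), slides (1), from (1), roof (1) → 6
Line 2: wall (1), on (1), four (1), heat (1) → 4
Line 3: patiently (3), up (1), one (1), dark (1) → 6

6–4–6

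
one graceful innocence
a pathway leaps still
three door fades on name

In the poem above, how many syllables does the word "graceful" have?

2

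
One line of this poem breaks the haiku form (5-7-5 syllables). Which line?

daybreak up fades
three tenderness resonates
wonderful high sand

Line 1: daybreak(2) + up(1) + fades(1) = 4 (expected 5)
Line 2: three(1) + tenderness(3) + resonates(3) = 7 ✓
Line 3: wonderful(3) + high(1) + sand(1) = 5 ✓

Line 1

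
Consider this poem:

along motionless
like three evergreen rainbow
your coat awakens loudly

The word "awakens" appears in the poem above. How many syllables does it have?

3

"awakens" has 3 syllables.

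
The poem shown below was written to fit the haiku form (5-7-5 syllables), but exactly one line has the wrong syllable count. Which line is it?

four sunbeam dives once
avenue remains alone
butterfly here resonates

Line 1: four (1), sunbeam (2), dives (1), once (1) → 5 ✓
Line 2: avenue (3), remains (2), alone (2) → 7 ✓
Line 3: butterfly (3), here (1), resonates (3) → 7 (expected 5)

The third line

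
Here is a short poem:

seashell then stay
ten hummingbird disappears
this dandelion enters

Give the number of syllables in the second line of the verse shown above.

The second line: ten(1) + hummingbird(3) + disappears(3) = 7

7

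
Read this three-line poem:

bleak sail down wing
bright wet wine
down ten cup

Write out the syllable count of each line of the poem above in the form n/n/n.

4/3/3

Line 1: bleak(1) + sail(1) + down(1) + wing(1) = 4
Line 2: bright(1) + wet(1) + wine(1) = 3
Line 3: down(1) + ten(1) + cup(1) = 3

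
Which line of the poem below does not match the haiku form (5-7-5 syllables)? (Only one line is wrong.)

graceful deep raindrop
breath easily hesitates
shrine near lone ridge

Line 1: graceful (2), deep (1), raindrop (2) → 5 ✓
Line 2: breath (1), easily (3), hesitates (3) → 7 ✓
Line 3: shrine (1), near (1), lone (1), ridge (1) → 4 (expected 5)

Line 3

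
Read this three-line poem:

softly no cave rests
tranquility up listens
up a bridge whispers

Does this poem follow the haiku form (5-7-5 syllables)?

Line 1: softly (2), no (1), cave (1), rests (1) → 5 ✓
Line 2: tranquility (4), up (1), listens (2) → 7 ✓
Line 3: up (1), a (1), bridge (1), whispers (2) → 5 ✓

Yes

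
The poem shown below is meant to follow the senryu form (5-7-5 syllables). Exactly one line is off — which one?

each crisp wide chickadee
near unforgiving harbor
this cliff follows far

Line 1: "each crisp wide chickadee": 1+1+1+3 = 6 (expected 5)
Line 2: "near unforgiving harbor": 1+4+2 = 7 ✓
Line 3: "this cliff follows far": 1+1+2+1 = 5 ✓

The first line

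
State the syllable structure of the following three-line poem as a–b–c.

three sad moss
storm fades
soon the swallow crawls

3–2–5

Line 1: three(1) + sad(1) + moss(1) = 3
Line 2: storm(1) + fades(1) = 2
Line 3: soon(1) + the(1) + swallow(2) + crawls(1) = 5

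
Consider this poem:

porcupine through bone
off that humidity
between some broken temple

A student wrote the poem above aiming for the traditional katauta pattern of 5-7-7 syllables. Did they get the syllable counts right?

No

Line 1: porcupine (3), through (1), bone (1) → 5 ✓
Line 2: off (1), that (1), humidity (4) → 6 (expected 7)
Line 3: between (2), some (1), broken (2), temple (2) → 7 ✓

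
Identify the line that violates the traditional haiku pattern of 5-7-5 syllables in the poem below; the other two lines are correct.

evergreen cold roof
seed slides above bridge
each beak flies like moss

Line 1: evergreen (3), cold (1), roof (1) → 5 ✓
Line 2: seed (1), slides (1), above (2), bridge (1) → 5 (expected 7)
Line 3: each (1), beak (1), flies (1), like (1), moss (1) → 5 ✓

Line 2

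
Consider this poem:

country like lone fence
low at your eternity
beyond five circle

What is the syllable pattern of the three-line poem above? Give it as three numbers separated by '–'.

5–7–5

Line 1: country (2), like (1), lone (1), fence (1) → 5
Line 2: low (1), at (1), your (1), eternity (4) → 7
Line 3: beyond (2), five (1), circle (2) → 5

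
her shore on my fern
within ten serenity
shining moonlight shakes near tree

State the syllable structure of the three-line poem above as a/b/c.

5/7/7

Line 1: "her shore on my fern": 1+1+1+1+1 = 5
Line 2: "within ten serenity": 2+1+4 = 7
Line 3: "shining moonlight shakes near tree": 2+2+1+1+1 = 7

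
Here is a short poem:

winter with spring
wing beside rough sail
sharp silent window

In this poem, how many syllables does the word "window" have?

2

"window" has 2 syllables.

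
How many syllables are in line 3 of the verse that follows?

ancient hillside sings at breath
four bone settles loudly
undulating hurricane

7

Line 3: undulating (4), hurricane (3) → 7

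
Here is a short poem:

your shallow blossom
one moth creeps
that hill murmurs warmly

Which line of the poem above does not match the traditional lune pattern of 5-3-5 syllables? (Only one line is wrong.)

Line 1: your (1), shallow (2), blossom (2) → 5 ✓
Line 2: one (1), moth (1), creeps (1) → 3 ✓
Line 3: that (1), hill (1), murmurs (2), warmly (2) → 6 (expected 5)

Line 3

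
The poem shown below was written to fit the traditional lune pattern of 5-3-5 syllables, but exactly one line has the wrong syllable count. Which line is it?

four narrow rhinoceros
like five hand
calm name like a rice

Line 1: four(1) + narrow(2) + rhinoceros(4) = 7 (expected 5)
Line 2: like(1) + five(1) + hand(1) = 3 ✓
Line 3: calm(1) + name(1) + like(1) + a(1) + rice(1) = 5 ✓

Line 1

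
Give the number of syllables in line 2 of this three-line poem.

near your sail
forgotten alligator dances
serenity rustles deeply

Line 2: forgotten (3), alligator (4), dances (2) → 9

9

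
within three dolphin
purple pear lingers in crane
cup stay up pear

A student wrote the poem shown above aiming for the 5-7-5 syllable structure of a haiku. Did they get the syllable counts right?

Line 1: within(2) + three(1) + dolphin(2) = 5 ✓
Line 2: purple(2) + pear(1) + lingers(2) + in(1) + crane(1) = 7 ✓
Line 3: cup(1) + stay(1) + up(1) + pear(1) = 4 (expected 5)

No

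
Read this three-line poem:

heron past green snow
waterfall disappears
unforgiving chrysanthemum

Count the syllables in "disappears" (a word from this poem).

3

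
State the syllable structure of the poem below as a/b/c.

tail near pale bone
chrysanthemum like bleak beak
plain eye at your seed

Line 1: tail (1), near (1), pale (1), bone (1) → 4
Line 2: chrysanthemum (4), like (1), bleak (1), beak (1) → 7
Line 3: plain (1), eye (1), at (1), your (1), seed (1) → 5

4/7/5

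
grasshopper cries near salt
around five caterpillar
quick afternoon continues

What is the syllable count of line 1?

Line 1: "grasshopper cries near salt": 3+1+1+1 = 6

6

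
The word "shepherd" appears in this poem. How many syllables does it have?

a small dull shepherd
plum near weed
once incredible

2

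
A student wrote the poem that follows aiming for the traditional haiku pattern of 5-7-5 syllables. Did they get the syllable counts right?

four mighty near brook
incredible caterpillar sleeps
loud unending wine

No

Line 1: four (1), mighty (2), near (1), brook (1) → 5 ✓
Line 2: incredible (4), caterpillar (4), sleeps (1) → 9 (expected 7)
Line 3: loud (1), unending (3), wine (1) → 5 ✓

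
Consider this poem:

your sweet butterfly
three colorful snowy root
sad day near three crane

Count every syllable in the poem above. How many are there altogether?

17

Line 1: "your sweet butterfly": 1+1+3 = 5
Line 2: "three colorful snowy root": 1+3+2+1 = 7
Line 3: "sad day near three crane": 1+1+1+1+1 = 5
Total: 5 + 7 + 5 = 17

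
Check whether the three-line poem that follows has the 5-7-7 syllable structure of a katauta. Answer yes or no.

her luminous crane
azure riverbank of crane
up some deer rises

Line 1: "her luminous crane": 1+3+1 = 5 ✓
Line 2: "azure riverbank of crane": 2+3+1+1 = 7 ✓
Line 3: "up some deer rises": 1+1+1+2 = 5 (expected 7)

No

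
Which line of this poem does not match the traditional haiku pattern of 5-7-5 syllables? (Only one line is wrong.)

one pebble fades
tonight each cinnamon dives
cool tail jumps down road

Line 1: one (1), pebble (2), fades (1) → 4 (expected 5)
Line 2: tonight (2), each (1), cinnamon (3), dives (1) → 7 ✓
Line 3: cool (1), tail (1), jumps (1), down (1), road (1) → 5 ✓

Line 1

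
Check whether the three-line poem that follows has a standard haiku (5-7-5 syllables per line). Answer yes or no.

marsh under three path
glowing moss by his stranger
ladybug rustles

Yes

Line 1: marsh (1), under (2), three (1), path (1) → 5 ✓
Line 2: glowing (2), moss (1), by (1), his (1), stranger (2) → 7 ✓
Line 3: ladybug (3), rustles (2) → 5 ✓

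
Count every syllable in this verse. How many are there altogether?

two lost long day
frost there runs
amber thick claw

Line 1: two (1), lost (1), long (1), day (1) → 4
Line 2: frost (1), there (1), runs (1) → 3
Line 3: amber (2), thick (1), claw (1) → 4
Total: 4 + 3 + 4 = 11

11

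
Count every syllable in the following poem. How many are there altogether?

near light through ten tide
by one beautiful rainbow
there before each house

17

Line 1: near(1) + light(1) + through(1) + ten(1) + tide(1) = 5
Line 2: by(1) + one(1) + beautiful(3) + rainbow(2) = 7
Line 3: there(1) + before(2) + each(1) + house(1) = 5
Total: 5 + 7 + 5 = 17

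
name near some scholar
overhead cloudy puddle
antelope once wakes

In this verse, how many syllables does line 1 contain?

Line 1: name(1) + near(1) + some(1) + scholar(2) = 5

5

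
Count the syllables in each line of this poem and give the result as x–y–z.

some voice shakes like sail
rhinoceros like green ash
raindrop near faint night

Line 1: "some voice shakes like sail": 1+1+1+1+1 = 5
Line 2: "rhinoceros like green ash": 4+1+1+1 = 7
Line 3: "raindrop near faint night": 2+1+1+1 = 5

5–7–5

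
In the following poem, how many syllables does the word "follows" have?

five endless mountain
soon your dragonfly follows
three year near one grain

"follows" has 2 syllables.

2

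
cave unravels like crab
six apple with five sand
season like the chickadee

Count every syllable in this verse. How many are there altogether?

19

Line 1: cave (1), unravels (3), like (1), crab (1) → 6
Line 2: six (1), apple (2), with (1), five (1), sand (1) → 6
Line 3: season (2), like (1), the (1), chickadee (3) → 7
Total: 6 + 6 + 7 = 19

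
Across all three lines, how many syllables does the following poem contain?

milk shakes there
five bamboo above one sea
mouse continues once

Line 1: milk(1) + shakes(1) + there(1) = 3
Line 2: five(1) + bamboo(2) + above(2) + one(1) + sea(1) = 7
Line 3: mouse(1) + continues(3) + once(1) = 5
Total: 3 + 7 + 5 = 15

15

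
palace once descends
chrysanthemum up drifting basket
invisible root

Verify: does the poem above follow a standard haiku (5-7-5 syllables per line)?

No

Line 1: "palace once descends": 2+1+2 = 5 ✓
Line 2: "chrysanthemum up drifting basket": 4+1+2+2 = 9 (expected 7)
Line 3: "invisible root": 4+1 = 5 ✓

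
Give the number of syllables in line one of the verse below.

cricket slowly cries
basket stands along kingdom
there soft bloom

5

Line one: cricket(2) + slowly(2) + cries(1) = 5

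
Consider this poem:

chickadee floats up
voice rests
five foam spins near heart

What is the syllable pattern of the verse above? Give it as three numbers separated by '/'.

Line 1: chickadee(3) + floats(1) + up(1) = 5
Line 2: voice(1) + rests(1) = 2
Line 3: five(1) + foam(1) + spins(1) + near(1) + heart(1) = 5

5/2/5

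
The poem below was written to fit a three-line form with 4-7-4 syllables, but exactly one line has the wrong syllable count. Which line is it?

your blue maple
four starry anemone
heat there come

The third line

Line 1: your(1) + blue(1) + maple(2) = 4 ✓
Line 2: four(1) + starry(2) + anemone(4) = 7 ✓
Line 3: heat(1) + there(1) + come(1) = 3 (expected 4)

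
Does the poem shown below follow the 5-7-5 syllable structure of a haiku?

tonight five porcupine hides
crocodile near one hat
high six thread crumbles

Line 1: tonight(2) + five(1) + porcupine(3) + hides(1) = 7 (expected 5)
Line 2: crocodile(3) + near(1) + one(1) + hat(1) = 6 (expected 7)
Line 3: high(1) + six(1) + thread(1) + crumbles(2) = 5 ✓

No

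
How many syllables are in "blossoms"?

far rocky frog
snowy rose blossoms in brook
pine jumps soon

2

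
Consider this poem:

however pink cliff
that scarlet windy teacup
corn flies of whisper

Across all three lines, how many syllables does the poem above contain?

Line 1: however(3) + pink(1) + cliff(1) = 5
Line 2: that(1) + scarlet(2) + windy(2) + teacup(2) = 7
Line 3: corn(1) + flies(1) + of(1) + whisper(2) = 5
Total: 5 + 7 + 5 = 17

17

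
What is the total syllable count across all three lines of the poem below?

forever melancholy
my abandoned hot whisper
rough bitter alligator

Line 1: forever (3), melancholy (4) → 7
Line 2: my (1), abandoned (3), hot (1), whisper (2) → 7
Line 3: rough (1), bitter (2), alligator (4) → 7
Total: 7 + 7 + 7 = 21

21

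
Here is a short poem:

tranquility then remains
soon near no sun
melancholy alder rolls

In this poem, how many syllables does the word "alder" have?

2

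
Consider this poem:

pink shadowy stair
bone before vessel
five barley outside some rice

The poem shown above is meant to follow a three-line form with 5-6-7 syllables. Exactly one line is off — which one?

Line 2

Line 1: pink (1), shadowy (3), stair (1) → 5 ✓
Line 2: bone (1), before (2), vessel (2) → 5 (expected 6)
Line 3: five (1), barley (2), outside (2), some (1), rice (1) → 7 ✓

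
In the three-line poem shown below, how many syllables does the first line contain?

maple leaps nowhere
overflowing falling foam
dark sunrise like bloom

The first line: "maple leaps nowhere": 2+1+2 = 5

5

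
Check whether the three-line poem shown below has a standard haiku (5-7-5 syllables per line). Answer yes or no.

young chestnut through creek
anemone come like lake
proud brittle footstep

Line 1: "young chestnut through creek": 1+2+1+1 = 5 ✓
Line 2: "anemone come like lake": 4+1+1+1 = 7 ✓
Line 3: "proud brittle footstep": 1+2+2 = 5 ✓

Yes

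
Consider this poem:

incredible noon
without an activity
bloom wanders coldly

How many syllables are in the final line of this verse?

The final line: "bloom wanders coldly": 1+2+2 = 5

5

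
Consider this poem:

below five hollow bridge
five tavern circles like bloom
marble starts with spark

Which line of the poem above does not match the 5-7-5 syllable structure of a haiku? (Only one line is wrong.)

Line 1

Line 1: below(2) + five(1) + hollow(2) + bridge(1) = 6 (expected 5)
Line 2: five(1) + tavern(2) + circles(2) + like(1) + bloom(1) = 7 ✓
Line 3: marble(2) + starts(1) + with(1) + spark(1) = 5 ✓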